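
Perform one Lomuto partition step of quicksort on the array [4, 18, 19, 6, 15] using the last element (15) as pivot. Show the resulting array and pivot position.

Lomuto partition with pivot = 15:

Initial array: [4, 18, 19, 6, 15]

arr[0]=4 <= 15: swap with position 0, array becomes [4, 18, 19, 6, 15]
arr[1]=18 > 15: no swap
arr[2]=19 > 15: no swap
arr[3]=6 <= 15: swap with position 1, array becomes [4, 6, 19, 18, 15]

Place pivot at position 2: [4, 6, 15, 18, 19]
Pivot position: 2

After partitioning with pivot 15, the array becomes [4, 6, 15, 18, 19]. The pivot is placed at index 2. All elements to the left of the pivot are <= 15, and all elements to the right are > 15.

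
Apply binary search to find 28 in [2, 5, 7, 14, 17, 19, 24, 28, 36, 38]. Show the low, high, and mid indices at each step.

Binary search for 28 in [2, 5, 7, 14, 17, 19, 24, 28, 36, 38]:

lo=0, hi=9, mid=4, arr[mid]=17 -> 17 < 28, search right half
lo=5, hi=9, mid=7, arr[mid]=28 -> Found target at index 7!

Binary search finds 28 at index 7 after 2 comparisons. The search repeatedly halves the search space by comparing with the middle element.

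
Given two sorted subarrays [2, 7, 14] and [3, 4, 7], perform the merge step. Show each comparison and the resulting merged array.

Merging process:

Compare 2 vs 3: take 2 from left. Merged: [2]
Compare 7 vs 3: take 3 from right. Merged: [2, 3]
Compare 7 vs 4: take 4 from right. Merged: [2, 3, 4]
Compare 7 vs 7: take 7 from left. Merged: [2, 3, 4, 7]
Compare 14 vs 7: take 7 from right. Merged: [2, 3, 4, 7, 7]
Append remaining from left: [14]. Merged: [2, 3, 4, 7, 7, 14]

Final merged array: [2, 3, 4, 7, 7, 14]
Total comparisons: 5

The merged array is [2, 3, 4, 7, 7, 14], requiring 5 comparisons. The merge step runs in O(n) time where n is the total number of elements.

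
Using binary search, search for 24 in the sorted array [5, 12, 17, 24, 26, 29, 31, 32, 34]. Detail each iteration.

Binary search for 24 in [5, 12, 17, 24, 26, 29, 31, 32, 34]:

lo=0, hi=8, mid=4, arr[mid]=26 -> 26 > 24, search left half
lo=0, hi=3, mid=1, arr[mid]=12 -> 12 < 24, search right half
lo=2, hi=3, mid=2, arr[mid]=17 -> 17 < 24, search right half
lo=3, hi=3, mid=3, arr[mid]=24 -> Found target at index 3!

Binary search finds 24 at index 3 after 4 comparisons. The search repeatedly halves the search space by comparing with the middle element.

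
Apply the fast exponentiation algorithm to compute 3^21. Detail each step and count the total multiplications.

Computing 3^21 by squaring (build up from 3^1; each line after the first costs one multiplication):

3^1 = 3
3^2 = (3^1)^2 = 3^2 = 9
3^4 = (3^2)^2 = 9^2 = 81
3^5 = 3 * 3^4 = 3 * 81 = 243
3^10 = (3^5)^2 = 243^2 = 59049
3^20 = (3^10)^2 = 59049^2 = 3486784401
3^21 = 3 * 3^20 = 3 * 3486784401 = 10460353203

Result: 10460353203
Multiplications needed: 6 (6 lines after 3^1)

3^21 = 10460353203. Using exponentiation by squaring, this requires 6 multiplications. The key idea: if the exponent is even, square the half-power; if odd, multiply by the base once.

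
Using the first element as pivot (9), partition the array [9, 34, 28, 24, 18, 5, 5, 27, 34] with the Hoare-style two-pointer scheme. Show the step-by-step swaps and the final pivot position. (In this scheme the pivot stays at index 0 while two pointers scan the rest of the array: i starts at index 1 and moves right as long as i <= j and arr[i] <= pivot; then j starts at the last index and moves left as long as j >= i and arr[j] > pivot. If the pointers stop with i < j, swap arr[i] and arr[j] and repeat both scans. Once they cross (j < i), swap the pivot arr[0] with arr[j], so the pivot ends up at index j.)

Hoare-style two-pointer partition with pivot = 9:

Initial array: [9, 34, 28, 24, 18, 5, 5, 27, 34]

Pointers start at i = 1, j = 8.
i stops at index 1 (arr[1]=34 > 9), j stops at index 6 (arr[6]=5 <= 9): swap arr[1] and arr[6], array becomes [9, 5, 28, 24, 18, 5, 34, 27, 34]
i stops at index 2 (arr[2]=28 > 9), j stops at index 5 (arr[5]=5 <= 9): swap arr[2] and arr[5], array becomes [9, 5, 5, 24, 18, 28, 34, 27, 34]
i ends at 3, j ends at 2: the pointers have crossed (j < i), so scanning stops.

Swap pivot arr[0] with arr[2] to place pivot at position 2: [5, 5, 9, 24, 18, 28, 34, 27, 34]
Pivot position: 2

After partitioning with pivot 9, the array becomes [5, 5, 9, 24, 18, 28, 34, 27, 34]. The pivot is placed at index 2. All elements to the left of the pivot are <= 9, and all elements to the right are > 9.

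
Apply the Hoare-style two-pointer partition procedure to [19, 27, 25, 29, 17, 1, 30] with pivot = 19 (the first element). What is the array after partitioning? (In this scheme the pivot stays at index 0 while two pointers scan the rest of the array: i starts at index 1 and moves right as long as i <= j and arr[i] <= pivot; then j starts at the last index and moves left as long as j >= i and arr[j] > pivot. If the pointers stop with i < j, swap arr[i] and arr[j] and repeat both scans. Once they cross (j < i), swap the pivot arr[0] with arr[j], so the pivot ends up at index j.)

Hoare-style two-pointer partition with pivot = 19:

Initial array: [19, 27, 25, 29, 17, 1, 30]

Pointers start at i = 1, j = 6.
i stops at index 1 (arr[1]=27 > 19), j stops at index 5 (arr[5]=1 <= 19): swap arr[1] and arr[5], array becomes [19, 1, 25, 29, 17, 27, 30]
i stops at index 2 (arr[2]=25 > 19), j stops at index 4 (arr[4]=17 <= 19): swap arr[2] and arr[4], array becomes [19, 1, 17, 29, 25, 27, 30]
i ends at 3, j ends at 2: the pointers have crossed (j < i), so scanning stops.

Swap pivot arr[0] with arr[2] to place pivot at position 2: [17, 1, 19, 29, 25, 27, 30]
Pivot position: 2

After partitioning with pivot 19, the array becomes [17, 1, 19, 29, 25, 27, 30]. The pivot is placed at index 2. All elements to the left of the pivot are <= 19, and all elements to the right are > 19.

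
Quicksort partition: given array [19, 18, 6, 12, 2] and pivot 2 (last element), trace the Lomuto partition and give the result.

Lomuto partition with pivot = 2:

Initial array: [19, 18, 6, 12, 2]

arr[0]=19 > 2: no swap
arr[1]=18 > 2: no swap
arr[2]=6 > 2: no swap
arr[3]=12 > 2: no swap

Place pivot at position 0: [2, 18, 6, 12, 19]
Pivot position: 0

After partitioning with pivot 2, the array becomes [2, 18, 6, 12, 19]. The pivot is placed at index 0. All elements to the left of the pivot are <= 2, and all elements to the right are > 2.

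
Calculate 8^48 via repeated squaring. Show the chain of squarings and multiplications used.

Computing 8^48 by squaring (build up from 8^1; each line after the first costs one multiplication):

8^1 = 8
8^2 = (8^1)^2 = 8^2 = 64
8^3 = 8 * 8^2 = 8 * 64 = 512
8^6 = (8^3)^2 = 512^2 = 262144
8^12 = (8^6)^2 = 262144^2 = 68719476736
8^24 = (8^12)^2 = 68719476736^2 = 4722366482869645213696
8^48 = (8^24)^2 = 4722366482869645213696^2 = 22300745198530623141535718272648361505980416

Result: 22300745198530623141535718272648361505980416
Multiplications needed: 6 (6 lines after 8^1)

8^48 = 22300745198530623141535718272648361505980416. Using exponentiation by squaring, this requires 6 multiplications. The key idea: if the exponent is even, square the half-power; if odd, multiply by the base once.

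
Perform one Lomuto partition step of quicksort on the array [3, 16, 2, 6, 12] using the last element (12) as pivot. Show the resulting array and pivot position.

Lomuto partition with pivot = 12:

Initial array: [3, 16, 2, 6, 12]

arr[0]=3 <= 12: swap with position 0, array becomes [3, 16, 2, 6, 12]
arr[1]=16 > 12: no swap
arr[2]=2 <= 12: swap with position 1, array becomes [3, 2, 16, 6, 12]
arr[3]=6 <= 12: swap with position 2, array becomes [3, 2, 6, 16, 12]

Place pivot at position 3: [3, 2, 6, 12, 16]
Pivot position: 3

After partitioning with pivot 12, the array becomes [3, 2, 6, 12, 16]. The pivot is placed at index 3. All elements to the left of the pivot are <= 12, and all elements to the right are > 12.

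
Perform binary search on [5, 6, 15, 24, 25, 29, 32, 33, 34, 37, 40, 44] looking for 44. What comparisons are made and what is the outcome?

Binary search for 44 in [5, 6, 15, 24, 25, 29, 32, 33, 34, 37, 40, 44]:

lo=0, hi=11, mid=5, arr[mid]=29 -> 29 < 44, search right half
lo=6, hi=11, mid=8, arr[mid]=34 -> 34 < 44, search right half
lo=9, hi=11, mid=10, arr[mid]=40 -> 40 < 44, search right half
lo=11, hi=11, mid=11, arr[mid]=44 -> Found target at index 11!

Binary search finds 44 at index 11 after 4 comparisons. The search repeatedly halves the search space by comparing with the middle element.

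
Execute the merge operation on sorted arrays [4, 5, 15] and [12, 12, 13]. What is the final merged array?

Merging process:

Compare 4 vs 12: take 4 from left. Merged: [4]
Compare 5 vs 12: take 5 from left. Merged: [4, 5]
Compare 15 vs 12: take 12 from right. Merged: [4, 5, 12]
Compare 15 vs 12: take 12 from right. Merged: [4, 5, 12, 12]
Compare 15 vs 13: take 13 from right. Merged: [4, 5, 12, 12, 13]
Append remaining from left: [15]. Merged: [4, 5, 12, 12, 13, 15]

Final merged array: [4, 5, 12, 12, 13, 15]
Total comparisons: 5

The merged array is [4, 5, 12, 12, 13, 15], requiring 5 comparisons. The merge step runs in O(n) time where n is the total number of elements.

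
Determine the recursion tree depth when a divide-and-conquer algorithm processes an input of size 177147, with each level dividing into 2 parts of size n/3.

For divide and conquer with division factor 3:

Problem sizes at each level:
Level 0: 177147
Level 1: 59049
Level 2: 19683
Level 3: 6561
Level 4: 2187
Level 5: 729
Level 6: 243
Level 7: 81
Level 8: 27
Level 9: 9
Level 10: 3
Level 11: 1

The root is level 0 and the size-1 base case is level 11 (the tree spans levels 0 through 11, i.e. 12 levels counting the root), so the depth is the number of divisions: log_3(177147) = 11

The recursion tree depth is log_3(177147) = 11. At each level, the problem size is divided by 3, so it takes 11 divisions to reduce to a base case of size 1. The algorithm makes 2 recursive calls at each level.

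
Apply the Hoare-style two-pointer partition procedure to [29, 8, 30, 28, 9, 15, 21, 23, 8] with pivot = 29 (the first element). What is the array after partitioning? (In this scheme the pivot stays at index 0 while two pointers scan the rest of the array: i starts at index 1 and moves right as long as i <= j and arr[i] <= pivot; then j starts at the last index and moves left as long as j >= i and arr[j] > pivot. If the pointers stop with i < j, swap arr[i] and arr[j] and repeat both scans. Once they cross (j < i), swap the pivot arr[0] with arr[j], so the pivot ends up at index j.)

Hoare-style two-pointer partition with pivot = 29:

Initial array: [29, 8, 30, 28, 9, 15, 21, 23, 8]

Pointers start at i = 1, j = 8.
i stops at index 2 (arr[2]=30 > 29), j stops at index 8 (arr[8]=8 <= 29): swap arr[2] and arr[8], array becomes [29, 8, 8, 28, 9, 15, 21, 23, 30]
i ends at 8, j ends at 7: the pointers have crossed (j < i), so scanning stops.

Swap pivot arr[0] with arr[7] to place pivot at position 7: [23, 8, 8, 28, 9, 15, 21, 29, 30]
Pivot position: 7

After partitioning with pivot 29, the array becomes [23, 8, 8, 28, 9, 15, 21, 29, 30]. The pivot is placed at index 7. All elements to the left of the pivot are <= 29, and all elements to the right are > 29.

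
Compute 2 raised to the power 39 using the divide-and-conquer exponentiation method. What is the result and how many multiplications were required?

Computing 2^39 by squaring (build up from 2^1; each line after the first costs one multiplication):

2^1 = 2
2^2 = (2^1)^2 = 2^2 = 4
2^4 = (2^2)^2 = 4^2 = 16
2^8 = (2^4)^2 = 16^2 = 256
2^9 = 2 * 2^8 = 2 * 256 = 512
2^18 = (2^9)^2 = 512^2 = 262144
2^19 = 2 * 2^18 = 2 * 262144 = 524288
2^38 = (2^19)^2 = 524288^2 = 274877906944
2^39 = 2 * 2^38 = 2 * 274877906944 = 549755813888

Result: 549755813888
Multiplications needed: 8 (8 lines after 2^1)

2^39 = 549755813888. Using exponentiation by squaring, this requires 8 multiplications. The key idea: if the exponent is even, square the half-power; if odd, multiply by the base once.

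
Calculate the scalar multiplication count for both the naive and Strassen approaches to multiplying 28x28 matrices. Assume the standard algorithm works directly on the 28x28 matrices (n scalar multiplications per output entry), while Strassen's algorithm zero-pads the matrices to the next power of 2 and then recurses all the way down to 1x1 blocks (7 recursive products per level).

Matrix multiplication for 28x28 matrices:

Strassen's algorithm requires power-of-2 dimensions. Pad 28x28 to 32x32 (next power of 2).

Standard algorithm: 28^3 = 21952 multiplications
Strassen's algorithm: 7^(log2(32)) = 7^5 = 16807 multiplications
Savings: 21952 - 16807 = 5145 multiplications

Standard: 21952 multiplications (28^3). Strassen: 16807 multiplications (7^5, after padding to 32x32). Strassen reduces 8 recursive multiplications to 7 at each level.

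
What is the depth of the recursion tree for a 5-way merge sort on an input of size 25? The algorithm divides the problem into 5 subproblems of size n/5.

For divide and conquer with division factor 5:

Problem sizes at each level:
Level 0: 25
Level 1: 5
Level 2: 1

The root is level 0 and the size-1 base case is level 2 (the tree spans levels 0 through 2, i.e. 3 levels counting the root), so the depth is the number of divisions: log_5(25) = 2

The recursion tree depth is log_5(25) = 2. At each level, the problem size is divided by 5, so it takes 2 divisions to reduce to a base case of size 1. The algorithm makes 5 recursive calls at each level.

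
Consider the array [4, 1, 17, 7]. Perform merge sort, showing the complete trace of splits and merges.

Merge sort trace:

Split: [4, 1, 17, 7] -> [4, 1] and [17, 7]
  Split: [4, 1] -> [4] and [1]
  Merge: [4] + [1] -> [1, 4]
  Split: [17, 7] -> [17] and [7]
  Merge: [17] + [7] -> [7, 17]
Merge: [1, 4] + [7, 17] -> [1, 4, 7, 17]

Final sorted array: [1, 4, 7, 17]

The merge sort proceeds by recursively splitting the array and merging sorted halves.
After all merges, the sorted array is [1, 4, 7, 17].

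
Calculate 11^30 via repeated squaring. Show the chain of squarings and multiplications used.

Computing 11^30 by squaring (build up from 11^1; each line after the first costs one multiplication):

11^1 = 11
11^2 = (11^1)^2 = 11^2 = 121
11^3 = 11 * 11^2 = 11 * 121 = 1331
11^6 = (11^3)^2 = 1331^2 = 1771561
11^7 = 11 * 11^6 = 11 * 1771561 = 19487171
11^14 = (11^7)^2 = 19487171^2 = 379749833583241
11^15 = 11 * 11^14 = 11 * 379749833583241 = 4177248169415651
11^30 = (11^15)^2 = 4177248169415651^2 = 17449402268886407318558803753801

Result: 17449402268886407318558803753801
Multiplications needed: 7 (7 lines after 11^1)

11^30 = 17449402268886407318558803753801. Using exponentiation by squaring, this requires 7 multiplications. The key idea: if the exponent is even, square the half-power; if odd, multiply by the base once.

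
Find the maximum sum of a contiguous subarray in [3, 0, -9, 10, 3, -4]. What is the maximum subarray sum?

Using Kadane's algorithm on [3, 0, -9, 10, 3, -4]:

Scanning through the array:
Position 1 (value 0): max_ending_here = 3, max_so_far = 3
Position 2 (value -9): max_ending_here = -6, max_so_far = 3
Position 3 (value 10): max_ending_here = 10, max_so_far = 10
Position 4 (value 3): max_ending_here = 13, max_so_far = 13
Position 5 (value -4): max_ending_here = 9, max_so_far = 13

Maximum subarray: [10, 3]
Maximum sum: 13

The maximum subarray is [10, 3] with sum 13. This subarray runs from index 3 to index 4.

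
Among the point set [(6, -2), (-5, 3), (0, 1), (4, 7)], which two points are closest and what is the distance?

Computing all pairwise distances among 4 points:

d((6, -2), (-5, 3)) = 12.083
d((6, -2), (0, 1)) = 6.7082
d((6, -2), (4, 7)) = 9.2195
d((-5, 3), (0, 1)) = 5.3852 <-- minimum
d((-5, 3), (4, 7)) = 9.8489
d((0, 1), (4, 7)) = 7.2111

Closest pair: (-5, 3) and (0, 1) with distance 5.3852

The closest pair is (-5, 3) and (0, 1) with Euclidean distance 5.3852. For 4 points, brute-force pairwise comparison is shown above. For large n, the divide-and-conquer algorithm (sort by x, recurse on halves, check the dividing strip) achieves O(n log n).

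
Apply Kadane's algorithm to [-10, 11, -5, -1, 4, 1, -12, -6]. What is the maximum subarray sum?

Using Kadane's algorithm on [-10, 11, -5, -1, 4, 1, -12, -6]:

Scanning through the array:
Position 1 (value 11): max_ending_here = 11, max_so_far = 11
Position 2 (value -5): max_ending_here = 6, max_so_far = 11
Position 3 (value -1): max_ending_here = 5, max_so_far = 11
Position 4 (value 4): max_ending_here = 9, max_so_far = 11
Position 5 (value 1): max_ending_here = 10, max_so_far = 11
Position 6 (value -12): max_ending_here = -2, max_so_far = 11
Position 7 (value -6): max_ending_here = -6, max_so_far = 11

Maximum subarray: [11]
Maximum sum: 11

The maximum subarray is [11] with sum 11. This subarray runs from index 1 to index 1.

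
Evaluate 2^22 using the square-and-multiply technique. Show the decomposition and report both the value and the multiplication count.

Computing 2^22 by squaring (build up from 2^1; each line after the first costs one multiplication):

2^1 = 2
2^2 = (2^1)^2 = 2^2 = 4
2^4 = (2^2)^2 = 4^2 = 16
2^5 = 2 * 2^4 = 2 * 16 = 32
2^10 = (2^5)^2 = 32^2 = 1024
2^11 = 2 * 2^10 = 2 * 1024 = 2048
2^22 = (2^11)^2 = 2048^2 = 4194304

Result: 4194304
Multiplications needed: 6 (6 lines after 2^1)

2^22 = 4194304. Using exponentiation by squaring, this requires 6 multiplications. The key idea: if the exponent is even, square the half-power; if odd, multiply by the base once.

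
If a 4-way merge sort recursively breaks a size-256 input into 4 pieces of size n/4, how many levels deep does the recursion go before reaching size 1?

For divide and conquer with division factor 4:

Problem sizes at each level:
Level 0: 256
Level 1: 64
Level 2: 16
Level 3: 4
Level 4: 1

The root is level 0 and the size-1 base case is level 4 (the tree spans levels 0 through 4, i.e. 5 levels counting the root), so the depth is the number of divisions: log_4(256) = 4

The recursion tree depth is log_4(256) = 4. At each level, the problem size is divided by 4, so it takes 4 divisions to reduce to a base case of size 1. The algorithm makes 4 recursive calls at each level.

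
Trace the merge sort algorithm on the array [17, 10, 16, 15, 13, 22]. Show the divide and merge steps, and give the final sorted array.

Merge sort trace:

Split: [17, 10, 16, 15, 13, 22] -> [17, 10, 16] and [15, 13, 22]
  Split: [17, 10, 16] -> [17] and [10, 16]
    Split: [10, 16] -> [10] and [16]
    Merge: [10] + [16] -> [10, 16]
  Merge: [17] + [10, 16] -> [10, 16, 17]
  Split: [15, 13, 22] -> [15] and [13, 22]
    Split: [13, 22] -> [13] and [22]
    Merge: [13] + [22] -> [13, 22]
  Merge: [15] + [13, 22] -> [13, 15, 22]
Merge: [10, 16, 17] + [13, 15, 22] -> [10, 13, 15, 16, 17, 22]

Final sorted array: [10, 13, 15, 16, 17, 22]

The merge sort proceeds by recursively splitting the array and merging sorted halves.
After all merges, the sorted array is [10, 13, 15, 16, 17, 22].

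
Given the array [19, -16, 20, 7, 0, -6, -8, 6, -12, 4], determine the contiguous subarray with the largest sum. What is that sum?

Using Kadane's algorithm on [19, -16, 20, 7, 0, -6, -8, 6, -12, 4]:

Scanning through the array:
Position 1 (value -16): max_ending_here = 3, max_so_far = 19
Position 2 (value 20): max_ending_here = 23, max_so_far = 23
Position 3 (value 7): max_ending_here = 30, max_so_far = 30
Position 4 (value 0): max_ending_here = 30, max_so_far = 30
Position 5 (value -6): max_ending_here = 24, max_so_far = 30
Position 6 (value -8): max_ending_here = 16, max_so_far = 30
Position 7 (value 6): max_ending_here = 22, max_so_far = 30
Position 8 (value -12): max_ending_here = 10, max_so_far = 30
Position 9 (value 4): max_ending_here = 14, max_so_far = 30

Maximum subarray: [19, -16, 20, 7]
Maximum sum: 30

The maximum subarray is [19, -16, 20, 7] with sum 30. This subarray runs from index 0 to index 3.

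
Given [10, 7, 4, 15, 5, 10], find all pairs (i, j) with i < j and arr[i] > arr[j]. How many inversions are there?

Finding inversions in [10, 7, 4, 15, 5, 10]:

(0, 1): arr[0]=10 > arr[1]=7
(0, 2): arr[0]=10 > arr[2]=4
(0, 4): arr[0]=10 > arr[4]=5
(1, 2): arr[1]=7 > arr[2]=4
(1, 4): arr[1]=7 > arr[4]=5
(3, 4): arr[3]=15 > arr[4]=5
(3, 5): arr[3]=15 > arr[5]=10

Total inversions: 7

The array has 7 inversion(s): (0,1), (0,2), (0,4), (1,2), (1,4), (3,4), (3,5). Each pair (i,j) satisfies i < j and arr[i] > arr[j].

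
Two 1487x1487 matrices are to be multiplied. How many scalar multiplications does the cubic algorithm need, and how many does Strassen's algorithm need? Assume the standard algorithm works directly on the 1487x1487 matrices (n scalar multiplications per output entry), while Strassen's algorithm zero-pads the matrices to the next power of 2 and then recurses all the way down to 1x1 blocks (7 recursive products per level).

Matrix multiplication for 1487x1487 matrices:

Strassen's algorithm requires power-of-2 dimensions. Pad 1487x1487 to 2048x2048 (next power of 2).

Standard algorithm: 1487^3 = 3288008303 multiplications
Strassen's algorithm: 7^(log2(2048)) = 7^11 = 1977326743 multiplications
Savings: 3288008303 - 1977326743 = 1310681560 multiplications

Standard: 3288008303 multiplications (1487^3). Strassen: 1977326743 multiplications (7^11, after padding to 2048x2048). Strassen reduces 8 recursive multiplications to 7 at each level.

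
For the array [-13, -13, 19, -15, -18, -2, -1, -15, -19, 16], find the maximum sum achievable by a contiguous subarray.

Using Kadane's algorithm on [-13, -13, 19, -15, -18, -2, -1, -15, -19, 16]:

Scanning through the array:
Position 1 (value -13): max_ending_here = -13, max_so_far = -13
Position 2 (value 19): max_ending_here = 19, max_so_far = 19
Position 3 (value -15): max_ending_here = 4, max_so_far = 19
Position 4 (value -18): max_ending_here = -14, max_so_far = 19
Position 5 (value -2): max_ending_here = -2, max_so_far = 19
Position 6 (value -1): max_ending_here = -1, max_so_far = 19
Position 7 (value -15): max_ending_here = -15, max_so_far = 19
Position 8 (value -19): max_ending_here = -19, max_so_far = 19
Position 9 (value 16): max_ending_here = 16, max_so_far = 19

Maximum subarray: [19]
Maximum sum: 19

The maximum subarray is [19] with sum 19. This subarray runs from index 2 to index 2.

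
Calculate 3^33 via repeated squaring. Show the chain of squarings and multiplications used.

Computing 3^33 by squaring (build up from 3^1; each line after the first costs one multiplication):

3^1 = 3
3^2 = (3^1)^2 = 3^2 = 9
3^4 = (3^2)^2 = 9^2 = 81
3^8 = (3^4)^2 = 81^2 = 6561
3^16 = (3^8)^2 = 6561^2 = 43046721
3^32 = (3^16)^2 = 43046721^2 = 1853020188851841
3^33 = 3 * 3^32 = 3 * 1853020188851841 = 5559060566555523

Result: 5559060566555523
Multiplications needed: 6 (6 lines after 3^1)

3^33 = 5559060566555523. Using exponentiation by squaring, this requires 6 multiplications. The key idea: if the exponent is even, square the half-power; if odd, multiply by the base once.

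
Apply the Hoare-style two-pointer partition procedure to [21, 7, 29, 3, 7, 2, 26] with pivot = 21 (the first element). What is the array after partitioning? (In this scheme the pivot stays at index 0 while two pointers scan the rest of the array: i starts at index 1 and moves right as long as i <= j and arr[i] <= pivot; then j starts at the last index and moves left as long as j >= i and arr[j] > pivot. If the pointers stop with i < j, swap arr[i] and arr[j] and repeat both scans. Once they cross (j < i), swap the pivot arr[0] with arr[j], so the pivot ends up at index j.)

Hoare-style two-pointer partition with pivot = 21:

Initial array: [21, 7, 29, 3, 7, 2, 26]

Pointers start at i = 1, j = 6.
i stops at index 2 (arr[2]=29 > 21), j stops at index 5 (arr[5]=2 <= 21): swap arr[2] and arr[5], array becomes [21, 7, 2, 3, 7, 29, 26]
i ends at 5, j ends at 4: the pointers have crossed (j < i), so scanning stops.

Swap pivot arr[0] with arr[4] to place pivot at position 4: [7, 7, 2, 3, 21, 29, 26]
Pivot position: 4

After partitioning with pivot 21, the array becomes [7, 7, 2, 3, 21, 29, 26]. The pivot is placed at index 4. All elements to the left of the pivot are <= 21, and all elements to the right are > 21.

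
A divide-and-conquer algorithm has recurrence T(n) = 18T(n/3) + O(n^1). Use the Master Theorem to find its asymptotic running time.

Master Theorem for T(n) = 18T(n/3) + O(n^1):

a = 18, b = 3, c = 1
log_b(a) = log_3(18) = 2.6309

Case 1: c = 1 < log_3(18) = 2.6309
T(n) = O(n^(log_3 18))

For T(n) = 18T(n/3) + O(n^1): log_3(18) = 2.6309. This is Case 1 of the Master Theorem (c < log_b(a), work dominated by leaves), giving O(n^(log_3 18)).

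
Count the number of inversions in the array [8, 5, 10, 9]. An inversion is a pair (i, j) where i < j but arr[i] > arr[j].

Finding inversions in [8, 5, 10, 9]:

(0, 1): arr[0]=8 > arr[1]=5
(2, 3): arr[2]=10 > arr[3]=9

Total inversions: 2

The array has 2 inversion(s): (0,1), (2,3). Each pair (i,j) satisfies i < j and arr[i] > arr[j].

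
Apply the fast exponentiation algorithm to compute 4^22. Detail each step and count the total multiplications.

Computing 4^22 by squaring (build up from 4^1; each line after the first costs one multiplication):

4^1 = 4
4^2 = (4^1)^2 = 4^2 = 16
4^4 = (4^2)^2 = 16^2 = 256
4^5 = 4 * 4^4 = 4 * 256 = 1024
4^10 = (4^5)^2 = 1024^2 = 1048576
4^11 = 4 * 4^10 = 4 * 1048576 = 4194304
4^22 = (4^11)^2 = 4194304^2 = 17592186044416

Result: 17592186044416
Multiplications needed: 6 (6 lines after 4^1)

4^22 = 17592186044416. Using exponentiation by squaring, this requires 6 multiplications. The key idea: if the exponent is even, square the half-power; if odd, multiply by the base once.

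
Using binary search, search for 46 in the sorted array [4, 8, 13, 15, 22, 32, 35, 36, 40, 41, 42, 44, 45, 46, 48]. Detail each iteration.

Binary search for 46 in [4, 8, 13, 15, 22, 32, 35, 36, 40, 41, 42, 44, 45, 46, 48]:

lo=0, hi=14, mid=7, arr[mid]=36 -> 36 < 46, search right half
lo=8, hi=14, mid=11, arr[mid]=44 -> 44 < 46, search right half
lo=12, hi=14, mid=13, arr[mid]=46 -> Found target at index 13!

Binary search finds 46 at index 13 after 3 comparisons. The search repeatedly halves the search space by comparing with the middle element.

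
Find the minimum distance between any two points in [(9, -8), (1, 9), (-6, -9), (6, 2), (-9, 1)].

Computing all pairwise distances among 5 points:

d((9, -8), (1, 9)) = 18.7883
d((9, -8), (-6, -9)) = 15.0333
d((9, -8), (6, 2)) = 10.4403
d((9, -8), (-9, 1)) = 20.1246
d((1, 9), (-6, -9)) = 19.3132
d((1, 9), (6, 2)) = 8.6023 <-- minimum
d((1, 9), (-9, 1)) = 12.8062
d((-6, -9), (6, 2)) = 16.2788
d((-6, -9), (-9, 1)) = 10.4403
d((6, 2), (-9, 1)) = 15.0333

Closest pair: (1, 9) and (6, 2) with distance 8.6023

The closest pair is (1, 9) and (6, 2) with Euclidean distance 8.6023. For 5 points, brute-force pairwise comparison is shown above. For large n, the divide-and-conquer algorithm (sort by x, recurse on halves, check the dividing strip) achieves O(n log n).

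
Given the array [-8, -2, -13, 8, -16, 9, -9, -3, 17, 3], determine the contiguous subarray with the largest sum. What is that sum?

Using Kadane's algorithm on [-8, -2, -13, 8, -16, 9, -9, -3, 17, 3]:

Scanning through the array:
Position 1 (value -2): max_ending_here = -2, max_so_far = -2
Position 2 (value -13): max_ending_here = -13, max_so_far = -2
Position 3 (value 8): max_ending_here = 8, max_so_far = 8
Position 4 (value -16): max_ending_here = -8, max_so_far = 8
Position 5 (value 9): max_ending_here = 9, max_so_far = 9
Position 6 (value -9): max_ending_here = 0, max_so_far = 9
Position 7 (value -3): max_ending_here = -3, max_so_far = 9
Position 8 (value 17): max_ending_here = 17, max_so_far = 17
Position 9 (value 3): max_ending_here = 20, max_so_far = 20

Maximum subarray: [17, 3]
Maximum sum: 20

The maximum subarray is [17, 3] with sum 20. This subarray runs from index 8 to index 9.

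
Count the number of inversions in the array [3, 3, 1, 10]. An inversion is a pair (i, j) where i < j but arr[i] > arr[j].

Finding inversions in [3, 3, 1, 10]:

(0, 2): arr[0]=3 > arr[2]=1
(1, 2): arr[1]=3 > arr[2]=1

Total inversions: 2

The array has 2 inversion(s): (0,2), (1,2). Each pair (i,j) satisfies i < j and arr[i] > arr[j].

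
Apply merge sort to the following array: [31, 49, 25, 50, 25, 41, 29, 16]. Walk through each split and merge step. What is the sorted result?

Merge sort trace:

Split: [31, 49, 25, 50, 25, 41, 29, 16] -> [31, 49, 25, 50] and [25, 41, 29, 16]
  Split: [31, 49, 25, 50] -> [31, 49] and [25, 50]
    Split: [31, 49] -> [31] and [49]
    Merge: [31] + [49] -> [31, 49]
    Split: [25, 50] -> [25] and [50]
    Merge: [25] + [50] -> [25, 50]
  Merge: [31, 49] + [25, 50] -> [25, 31, 49, 50]
  Split: [25, 41, 29, 16] -> [25, 41] and [29, 16]
    Split: [25, 41] -> [25] and [41]
    Merge: [25] + [41] -> [25, 41]
    Split: [29, 16] -> [29] and [16]
    Merge: [29] + [16] -> [16, 29]
  Merge: [25, 41] + [16, 29] -> [16, 25, 29, 41]
Merge: [25, 31, 49, 50] + [16, 25, 29, 41] -> [16, 25, 25, 29, 31, 41, 49, 50]

Final sorted array: [16, 25, 25, 29, 31, 41, 49, 50]

The merge sort proceeds by recursively splitting the array and merging sorted halves.
After all merges, the sorted array is [16, 25, 25, 29, 31, 41, 49, 50].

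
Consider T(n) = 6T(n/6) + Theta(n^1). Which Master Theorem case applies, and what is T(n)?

Master Theorem for T(n) = 6T(n/6) + O(n^1):

a = 6, b = 6, c = 1
log_b(a) = log_6(6) = 1.0000

Case 2: c = 1 = log_6(6) = 1.0000
T(n) = O(n^1 log n) = O(n log n)

For T(n) = 6T(n/6) + O(n^1): log_6(6) = 1.0000. This is Case 2 of the Master Theorem (c = log_b(a), equal work at all levels), giving O(n log n).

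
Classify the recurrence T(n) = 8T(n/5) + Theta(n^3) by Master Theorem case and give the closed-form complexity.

Master Theorem for T(n) = 8T(n/5) + O(n^3):

a = 8, b = 5, c = 3
log_b(a) = log_5(8) = 1.2920

Case 3: c = 3 > log_5(8) = 1.2920
T(n) = O(n^3) = O(n^3)

For T(n) = 8T(n/5) + O(n^3): log_5(8) = 1.2920. This is Case 3 of the Master Theorem (c > log_b(a), work dominated by root), giving O(n^3).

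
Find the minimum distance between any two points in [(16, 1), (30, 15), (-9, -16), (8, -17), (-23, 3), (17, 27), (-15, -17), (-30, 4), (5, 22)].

Computing all pairwise distances among 9 points:

d((16, 1), (30, 15)) = 19.799
d((16, 1), (-9, -16)) = 30.2324
d((16, 1), (8, -17)) = 19.6977
d((16, 1), (-23, 3)) = 39.0512
d((16, 1), (17, 27)) = 26.0192
d((16, 1), (-15, -17)) = 35.8469
d((16, 1), (-30, 4)) = 46.0977
d((16, 1), (5, 22)) = 23.7065
d((30, 15), (-9, -16)) = 49.8197
d((30, 15), (8, -17)) = 38.833
d((30, 15), (-23, 3)) = 54.3415
d((30, 15), (17, 27)) = 17.6918
d((30, 15), (-15, -17)) = 55.2178
d((30, 15), (-30, 4)) = 61.0
d((30, 15), (5, 22)) = 25.9615
d((-9, -16), (8, -17)) = 17.0294
d((-9, -16), (-23, 3)) = 23.6008
d((-9, -16), (17, 27)) = 50.2494
d((-9, -16), (-15, -17)) = 6.0828 <-- minimum
d((-9, -16), (-30, 4)) = 29.0
d((-9, -16), (5, 22)) = 40.4969
d((8, -17), (-23, 3)) = 36.8917
d((8, -17), (17, 27)) = 44.911
d((8, -17), (-15, -17)) = 23.0
d((8, -17), (-30, 4)) = 43.4166
d((8, -17), (5, 22)) = 39.1152
d((-23, 3), (17, 27)) = 46.6476
d((-23, 3), (-15, -17)) = 21.5407
d((-23, 3), (-30, 4)) = 7.0711
d((-23, 3), (5, 22)) = 33.8378
d((17, 27), (-15, -17)) = 54.4059
d((17, 27), (-30, 4)) = 52.3259
d((17, 27), (5, 22)) = 13.0
d((-15, -17), (-30, 4)) = 25.807
d((-15, -17), (5, 22)) = 43.8292
d((-30, 4), (5, 22)) = 39.3573

Closest pair: (-9, -16) and (-15, -17) with distance 6.0828

The closest pair is (-9, -16) and (-15, -17) with Euclidean distance 6.0828. For 9 points, brute-force pairwise comparison is shown above. For large n, the divide-and-conquer algorithm (sort by x, recurse on halves, check the dividing strip) achieves O(n log n).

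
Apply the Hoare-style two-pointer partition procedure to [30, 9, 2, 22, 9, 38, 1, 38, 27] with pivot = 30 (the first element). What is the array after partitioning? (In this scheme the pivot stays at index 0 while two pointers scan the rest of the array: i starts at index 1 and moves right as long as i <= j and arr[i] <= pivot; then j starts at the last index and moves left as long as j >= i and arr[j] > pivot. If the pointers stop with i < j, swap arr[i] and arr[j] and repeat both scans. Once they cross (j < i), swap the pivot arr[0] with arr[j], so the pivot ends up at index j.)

Hoare-style two-pointer partition with pivot = 30:

Initial array: [30, 9, 2, 22, 9, 38, 1, 38, 27]

Pointers start at i = 1, j = 8.
i stops at index 5 (arr[5]=38 > 30), j stops at index 8 (arr[8]=27 <= 30): swap arr[5] and arr[8], array becomes [30, 9, 2, 22, 9, 27, 1, 38, 38]
i ends at 7, j ends at 6: the pointers have crossed (j < i), so scanning stops.

Swap pivot arr[0] with arr[6] to place pivot at position 6: [1, 9, 2, 22, 9, 27, 30, 38, 38]
Pivot position: 6

After partitioning with pivot 30, the array becomes [1, 9, 2, 22, 9, 27, 30, 38, 38]. The pivot is placed at index 6. All elements to the left of the pivot are <= 30, and all elements to the right are > 30.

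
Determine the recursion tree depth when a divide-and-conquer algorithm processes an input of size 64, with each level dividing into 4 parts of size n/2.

For divide and conquer with division factor 2:

Problem sizes at each level:
Level 0: 64
Level 1: 32
Level 2: 16
Level 3: 8
Level 4: 4
Level 5: 2
Level 6: 1

The root is level 0 and the size-1 base case is level 6 (the tree spans levels 0 through 6, i.e. 7 levels counting the root), so the depth is the number of divisions: log_2(64) = 6

The recursion tree depth is log_2(64) = 6. At each level, the problem size is divided by 2, so it takes 6 divisions to reduce to a base case of size 1. The algorithm makes 4 recursive calls at each level.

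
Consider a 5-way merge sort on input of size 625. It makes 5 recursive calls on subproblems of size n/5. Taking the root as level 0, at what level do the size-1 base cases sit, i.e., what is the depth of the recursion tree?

For divide and conquer with division factor 5:

Problem sizes at each level:
Level 0: 625
Level 1: 125
Level 2: 25
Level 3: 5
Level 4: 1

The root is level 0 and the size-1 base case is level 4 (the tree spans levels 0 through 4, i.e. 5 levels counting the root), so the depth is the number of divisions: log_5(625) = 4

The recursion tree depth is log_5(625) = 4. At each level, the problem size is divided by 5, so it takes 4 divisions to reduce to a base case of size 1. The algorithm makes 5 recursive calls at each level.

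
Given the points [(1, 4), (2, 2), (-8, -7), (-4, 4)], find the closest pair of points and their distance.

Computing all pairwise distances among 4 points:

d((1, 4), (2, 2)) = 2.2361 <-- minimum
d((1, 4), (-8, -7)) = 14.2127
d((1, 4), (-4, 4)) = 5.0
d((2, 2), (-8, -7)) = 13.4536
d((2, 2), (-4, 4)) = 6.3246
d((-8, -7), (-4, 4)) = 11.7047

Closest pair: (1, 4) and (2, 2) with distance 2.2361

The closest pair is (1, 4) and (2, 2) with Euclidean distance 2.2361. For 4 points, brute-force pairwise comparison is shown above. For large n, the divide-and-conquer algorithm (sort by x, recurse on halves, check the dividing strip) achieves O(n log n).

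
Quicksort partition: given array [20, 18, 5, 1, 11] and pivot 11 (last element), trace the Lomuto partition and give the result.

Lomuto partition with pivot = 11:

Initial array: [20, 18, 5, 1, 11]

arr[0]=20 > 11: no swap
arr[1]=18 > 11: no swap
arr[2]=5 <= 11: swap with position 0, array becomes [5, 18, 20, 1, 11]
arr[3]=1 <= 11: swap with position 1, array becomes [5, 1, 20, 18, 11]

Place pivot at position 2: [5, 1, 11, 18, 20]
Pivot position: 2

After partitioning with pivot 11, the array becomes [5, 1, 11, 18, 20]. The pivot is placed at index 2. All elements to the left of the pivot are <= 11, and all elements to the right are > 11.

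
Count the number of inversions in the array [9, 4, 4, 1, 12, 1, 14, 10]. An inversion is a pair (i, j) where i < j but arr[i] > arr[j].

Finding inversions in [9, 4, 4, 1, 12, 1, 14, 10]:

(0, 1): arr[0]=9 > arr[1]=4
(0, 2): arr[0]=9 > arr[2]=4
(0, 3): arr[0]=9 > arr[3]=1
(0, 5): arr[0]=9 > arr[5]=1
(1, 3): arr[1]=4 > arr[3]=1
(1, 5): arr[1]=4 > arr[5]=1
(2, 3): arr[2]=4 > arr[3]=1
(2, 5): arr[2]=4 > arr[5]=1
(4, 5): arr[4]=12 > arr[5]=1
(4, 7): arr[4]=12 > arr[7]=10
(6, 7): arr[6]=14 > arr[7]=10

Total inversions: 11

The array has 11 inversion(s): (0,1), (0,2), (0,3), (0,5), (1,3), (1,5), (2,3), (2,5), (4,5), (4,7), (6,7). Each pair (i,j) satisfies i < j and arr[i] > arr[j].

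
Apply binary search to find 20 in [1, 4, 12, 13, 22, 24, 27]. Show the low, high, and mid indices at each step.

Binary search for 20 in [1, 4, 12, 13, 22, 24, 27]:

lo=0, hi=6, mid=3, arr[mid]=13 -> 13 < 20, search right half
lo=4, hi=6, mid=5, arr[mid]=24 -> 24 > 20, search left half
lo=4, hi=4, mid=4, arr[mid]=22 -> 22 > 20, search left half
lo=4 > hi=3, target 20 not found

Binary search determines that 20 is not in the array after 3 comparisons. The search space was exhausted without finding the target.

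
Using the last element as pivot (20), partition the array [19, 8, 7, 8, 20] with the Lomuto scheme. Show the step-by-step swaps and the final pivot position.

Lomuto partition with pivot = 20:

Initial array: [19, 8, 7, 8, 20]

arr[0]=19 <= 20: swap with position 0, array becomes [19, 8, 7, 8, 20]
arr[1]=8 <= 20: swap with position 1, array becomes [19, 8, 7, 8, 20]
arr[2]=7 <= 20: swap with position 2, array becomes [19, 8, 7, 8, 20]
arr[3]=8 <= 20: swap with position 3, array becomes [19, 8, 7, 8, 20]

Place pivot at position 4: [19, 8, 7, 8, 20]
Pivot position: 4

After partitioning with pivot 20, the array becomes [19, 8, 7, 8, 20]. The pivot is placed at index 4. All elements to the left of the pivot are <= 20, and all elements to the right are > 20.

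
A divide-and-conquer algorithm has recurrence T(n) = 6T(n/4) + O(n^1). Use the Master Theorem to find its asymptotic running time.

Master Theorem for T(n) = 6T(n/4) + O(n^1):

a = 6, b = 4, c = 1
log_b(a) = log_4(6) = 1.2925

Case 1: c = 1 < log_4(6) = 1.2925
T(n) = O(n^(log_4 6))

For T(n) = 6T(n/4) + O(n^1): log_4(6) = 1.2925. This is Case 1 of the Master Theorem (c < log_b(a), work dominated by leaves), giving O(n^(log_4 6)).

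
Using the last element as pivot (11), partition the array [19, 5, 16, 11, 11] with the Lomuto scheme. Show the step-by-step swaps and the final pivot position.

Lomuto partition with pivot = 11:

Initial array: [19, 5, 16, 11, 11]

arr[0]=19 > 11: no swap
arr[1]=5 <= 11: swap with position 0, array becomes [5, 19, 16, 11, 11]
arr[2]=16 > 11: no swap
arr[3]=11 <= 11: swap with position 1, array becomes [5, 11, 16, 19, 11]

Place pivot at position 2: [5, 11, 11, 19, 16]
Pivot position: 2

After partitioning with pivot 11, the array becomes [5, 11, 11, 19, 16]. The pivot is placed at index 2. All elements to the left of the pivot are <= 11, and all elements to the right are > 11.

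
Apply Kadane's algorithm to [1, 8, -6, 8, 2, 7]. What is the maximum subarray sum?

Using Kadane's algorithm on [1, 8, -6, 8, 2, 7]:

Scanning through the array:
Position 1 (value 8): max_ending_here = 9, max_so_far = 9
Position 2 (value -6): max_ending_here = 3, max_so_far = 9
Position 3 (value 8): max_ending_here = 11, max_so_far = 11
Position 4 (value 2): max_ending_here = 13, max_so_far = 13
Position 5 (value 7): max_ending_here = 20, max_so_far = 20

Maximum subarray: [1, 8, -6, 8, 2, 7]
Maximum sum: 20

The maximum subarray is [1, 8, -6, 8, 2, 7] with sum 20. This subarray runs from index 0 to index 5.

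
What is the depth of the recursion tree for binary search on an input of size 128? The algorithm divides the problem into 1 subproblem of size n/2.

For divide and conquer with division factor 2:

Problem sizes at each level:
Level 0: 128
Level 1: 64
Level 2: 32
Level 3: 16
Level 4: 8
Level 5: 4
Level 6: 2
Level 7: 1

The root is level 0 and the size-1 base case is level 7 (the tree spans levels 0 through 7, i.e. 8 levels counting the root), so the depth is the number of divisions: log_2(128) = 7

The recursion tree depth is log_2(128) = 7. At each level, the problem size is divided by 2, so it takes 7 divisions to reduce to a base case of size 1. The algorithm makes 1 recursive call at each level.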